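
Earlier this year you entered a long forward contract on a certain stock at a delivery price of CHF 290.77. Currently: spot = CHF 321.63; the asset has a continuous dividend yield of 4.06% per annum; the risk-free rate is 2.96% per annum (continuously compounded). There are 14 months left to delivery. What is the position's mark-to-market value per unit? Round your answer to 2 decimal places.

CHF 25.85

Current fair forward for the remaining 14 months: F = S·e^((r − q)·T), (r − q) = 0.0296 − 0.0406 = -0.0110
F = 321.63 · e^(-0.0110 × 14/12) = 321.63 × 0.987249 = 317.5289
Value of long forward = (F − K)·e^(−rT) = (317.5289 − 290.77) · e^(−0.0296·14/12)
= 26.7589 × 0.966056 = 25.85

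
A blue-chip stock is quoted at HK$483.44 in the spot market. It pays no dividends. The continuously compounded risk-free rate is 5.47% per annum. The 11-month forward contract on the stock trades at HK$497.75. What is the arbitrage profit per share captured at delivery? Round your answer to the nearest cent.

Fair forward: F* = S·e^(carry·T), with carry = r = 0.0547
F* = 483.44 · e^(0.0547 × 11/12) = 483.44 · e^0.050142 = 483.44 × 1.051420 = HK$508.2985
Market HK$497.75 < fair HK$508.2985: forward underpriced → reverse cash-and-carry (short spot, go long the forward).
At maturity, profit = |F_mkt − F*| = |497.75 − 508.2985| = HK$10.55 per share

HK$10.55 per share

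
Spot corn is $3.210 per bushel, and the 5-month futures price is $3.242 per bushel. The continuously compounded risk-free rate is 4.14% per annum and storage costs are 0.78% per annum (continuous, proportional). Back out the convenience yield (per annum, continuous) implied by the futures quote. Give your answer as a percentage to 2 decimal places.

2.54%

F = S·e^((r+u−y)T) ⇒ (r+u−y) = ln(F/S)/T
ln(3.242/3.210) = 0.009919; /T ⇒ 0.023806
y = r + u − ln(F/S)/T = 0.0414 + 0.0078 − 0.023806 = 0.025394
y = 2.54%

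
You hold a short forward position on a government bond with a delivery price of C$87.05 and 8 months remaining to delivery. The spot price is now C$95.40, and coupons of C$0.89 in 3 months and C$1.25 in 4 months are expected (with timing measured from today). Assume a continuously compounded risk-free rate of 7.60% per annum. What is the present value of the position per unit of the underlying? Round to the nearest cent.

PV(remaining coupons) I = 0.89·e^(−0.0760·3/12) + 1.25·e^(−0.0760·4/12) = 2.0920
Current forward F = (S − I)·e^(rT) = (95.40 − 2.0920)·e^(0.0760·8/12) = 93.3080 × 1.051972 = 98.1574
Value (long) = (F − K)·e^(−rT) = (98.1574 − 87.05) × 0.950595 = 10.5586
Short position value = −(long value) = -C$10.56

-C$10.56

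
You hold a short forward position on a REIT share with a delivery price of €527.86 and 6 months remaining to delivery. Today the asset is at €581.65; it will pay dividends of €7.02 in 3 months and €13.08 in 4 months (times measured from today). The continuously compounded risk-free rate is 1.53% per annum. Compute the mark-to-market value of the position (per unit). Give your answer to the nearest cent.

PV(remaining dividends) I = 7.02·e^(−0.0153·3/12) + 13.08·e^(−0.0153·4/12) = 20.0067
Current forward F = (S − I)·e^(rT) = (581.65 − 20.0067)·e^(0.0153·6/12) = 561.6433 × 1.007679 = 565.9562
Value (long) = (F − K)·e^(−rT) = (565.9562 − 527.86) × 0.992379 = 37.8059
Short position value = −(long value) = -€37.81

-€37.81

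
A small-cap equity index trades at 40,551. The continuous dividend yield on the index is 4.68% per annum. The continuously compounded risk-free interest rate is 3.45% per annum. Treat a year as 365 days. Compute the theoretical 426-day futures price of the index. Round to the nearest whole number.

39,973

F = S·e^((r − q)T) = 40551 · e^((0.0345 − 0.0468) × 426/365)
= 40551 · e^-0.014356 = 40551 × 0.985747
F = 39,973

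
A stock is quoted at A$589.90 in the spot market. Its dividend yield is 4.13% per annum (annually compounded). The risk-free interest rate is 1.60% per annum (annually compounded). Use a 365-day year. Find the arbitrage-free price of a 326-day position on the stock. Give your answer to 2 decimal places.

F = S · (1+r)^T / (1+q)^T
= 589.90 × 1.014278 / 1.036807 = 589.90 × 0.978271
F = A$577.08

A$577.08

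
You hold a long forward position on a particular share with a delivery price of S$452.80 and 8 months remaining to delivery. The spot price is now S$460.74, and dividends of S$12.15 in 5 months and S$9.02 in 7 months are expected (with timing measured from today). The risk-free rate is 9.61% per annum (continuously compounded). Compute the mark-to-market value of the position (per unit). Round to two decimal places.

PV(remaining dividends) I = 12.15·e^(−0.0961·5/12) + 9.02·e^(−0.0961·7/12) = 20.2014
Current forward F = (S − I)·e^(rT) = (460.74 − 20.2014)·e^(0.0961·8/12) = 440.5386 × 1.066163 = 469.6860
Value (long) = (F − K)·e^(−rT) = (469.6860 − 452.80) × 0.937942 = 15.8381
Value = S$15.84

S$15.84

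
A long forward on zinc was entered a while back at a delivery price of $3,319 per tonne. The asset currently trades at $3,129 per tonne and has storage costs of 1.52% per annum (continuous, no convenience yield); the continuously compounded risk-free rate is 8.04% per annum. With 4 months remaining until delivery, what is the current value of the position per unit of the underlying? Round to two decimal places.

-$86.34 per tonne

Current fair forward for the remaining 4 months: F = S·e^((r + u)·T), (r + u) = 0.0804 + 0.0152 = 0.0956
F = 3129 · e^(0.0956 × 4/12) = 3129 × 1.03237985 = 3230.3166
Value of long forward = (F − K)·e^(−rT) = (3230.3166 − 3319) · e^(−0.0804·4/12)
= -88.6834 × 0.97355593 = -86.34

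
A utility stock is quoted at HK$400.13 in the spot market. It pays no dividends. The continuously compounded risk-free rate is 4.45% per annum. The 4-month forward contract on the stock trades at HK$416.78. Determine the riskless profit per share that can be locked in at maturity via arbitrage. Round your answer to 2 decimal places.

Fair forward: F* = S·e^(carry·T), with carry = r = 0.0445
F* = 400.13 · e^(0.0445 × 4/12) = 400.13 · e^0.014833 = 400.13 × 1.014944 = HK$406.1095
Market HK$416.78 > fair HK$406.1095: forward overpriced → cash-and-carry (buy spot, short the forward).
At maturity, profit = |F_mkt − F*| = |416.78 − 406.1095| = HK$10.67 per share

HK$10.67 per share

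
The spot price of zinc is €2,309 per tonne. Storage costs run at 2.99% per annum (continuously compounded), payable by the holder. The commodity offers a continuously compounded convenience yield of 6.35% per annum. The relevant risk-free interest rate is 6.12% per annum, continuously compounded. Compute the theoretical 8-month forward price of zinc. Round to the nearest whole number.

Net carry = r + u − y = 0.0612 + 0.0299 − 0.0635 = 0.0276
F = S·e^((r+u−y)T) = 2309 · e^(0.0276 × 8/12) = 2309 · e^0.018400
= 2309 × 1.018570 = €2,352 per tonne

€2,352 per tonne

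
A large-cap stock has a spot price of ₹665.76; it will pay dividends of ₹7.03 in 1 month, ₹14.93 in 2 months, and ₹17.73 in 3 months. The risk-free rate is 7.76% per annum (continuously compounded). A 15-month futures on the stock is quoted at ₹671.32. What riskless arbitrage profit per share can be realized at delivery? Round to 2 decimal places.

PV(dividends) I = 7.03·e^(−0.0776·1/12) + 14.93·e^(−0.0776·2/12) + 17.73·e^(−0.0776·3/12) = 39.1122
Fair futures F* = (S − I)·e^(rT) = (665.76 − 39.1122)·e^0.097000 = 626.6478 × 1.101860 = 690.4781
Market ₹671.32 < fair 690.4781: forward underpriced → reverse cash-and-carry (short the stock, invest proceeds at r, pay the dividends, go long the forward).
Profit at T = |F_mkt − F*| = |671.32 − 690.4781| = ₹19.16 per share

₹19.16 per share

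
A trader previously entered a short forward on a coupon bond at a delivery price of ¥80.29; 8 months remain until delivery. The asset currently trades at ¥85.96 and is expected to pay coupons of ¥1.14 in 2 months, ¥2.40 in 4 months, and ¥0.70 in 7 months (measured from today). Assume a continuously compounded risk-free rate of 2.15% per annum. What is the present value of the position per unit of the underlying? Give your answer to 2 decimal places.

-¥2.60

PV(remaining coupons) I = 1.14·e^(−0.0215·2/12) + 2.40·e^(−0.0215·4/12) + 0.70·e^(−0.0215·7/12) = 4.2101
Current forward F = (S − I)·e^(rT) = (85.96 − 4.2101)·e^(0.0215·8/12) = 81.7499 × 1.014437 = 82.9301
Value (long) = (F − K)·e^(−rT) = (82.9301 − 80.29) × 0.985769 = 2.6025
Short position value = −(long value) = -¥2.60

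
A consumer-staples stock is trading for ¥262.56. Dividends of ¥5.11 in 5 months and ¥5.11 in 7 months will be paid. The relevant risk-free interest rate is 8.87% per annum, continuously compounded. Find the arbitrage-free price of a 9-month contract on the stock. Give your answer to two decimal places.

¥270.17

PV(dividends) I = 5.11·e^(−0.0887·5/12) + 5.11·e^(−0.0887·7/12)
I = 4.9246 + 4.8523 = 9.7769
F = (S − I)·e^(rT) = (262.56 − 9.7769) · e^(0.0887·9/12)
= 252.7831 · e^0.066525 = 252.7831 × 1.068788 = ¥270.17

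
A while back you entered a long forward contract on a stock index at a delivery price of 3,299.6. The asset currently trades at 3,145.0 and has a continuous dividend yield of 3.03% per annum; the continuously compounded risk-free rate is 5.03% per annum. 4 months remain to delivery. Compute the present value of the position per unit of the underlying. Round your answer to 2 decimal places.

-131.34

Current fair forward for the remaining 4 months: F = S·e^((r − q)·T), (r − q) = 0.0503 − 0.0303 = 0.0200
F = 3145.0 · e^(0.0200 × 4/12) = 3145.0 × 1.00668894 = 3166.0367
Value of long forward = (F − K)·e^(−rT) = (3166.0367 − 3299.6) · e^(−0.0503·4/12)
= -133.5633 × 0.98337311 = -131.34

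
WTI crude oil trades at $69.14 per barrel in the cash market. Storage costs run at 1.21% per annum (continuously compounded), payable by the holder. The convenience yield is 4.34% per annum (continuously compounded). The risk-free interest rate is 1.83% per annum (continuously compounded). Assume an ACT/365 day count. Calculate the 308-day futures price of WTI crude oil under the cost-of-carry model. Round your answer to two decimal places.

Net carry = r + u − y = 0.0183 + 0.0121 − 0.0434 = -0.0130
F = S·e^((r+u−y)T) = 69.14 · e^(-0.0130 × 308/365) = 69.14 · e^-0.010970
= 69.14 × 0.989090 = $68.39 per barrel

$68.39 per barrel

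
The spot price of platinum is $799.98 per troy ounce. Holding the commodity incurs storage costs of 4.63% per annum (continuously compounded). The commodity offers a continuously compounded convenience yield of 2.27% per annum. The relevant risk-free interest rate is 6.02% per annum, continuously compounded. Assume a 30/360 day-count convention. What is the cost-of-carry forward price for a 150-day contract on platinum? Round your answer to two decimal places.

$828.41 per troy ounce

Net carry = r + u − y = 0.0602 + 0.0463 − 0.0227 = 0.0838
F = S·e^((r+u−y)T) = 799.98 · e^(0.0838 × 150/360) = 799.98 · e^0.034917
= 799.98 × 1.035534 = $828.41 per troy ounce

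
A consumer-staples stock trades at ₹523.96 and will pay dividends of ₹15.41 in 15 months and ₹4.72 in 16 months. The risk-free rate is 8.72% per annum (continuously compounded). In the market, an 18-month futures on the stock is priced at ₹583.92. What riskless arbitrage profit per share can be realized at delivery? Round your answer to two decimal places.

₹7.28 per share

PV(dividends) I = 15.41·e^(−0.0872·15/12) + 4.72·e^(−0.0872·16/12) = 18.0205
Fair futures F* = (S − I)·e^(rT) = (523.96 − 18.0205)·e^0.130800 = 505.9395 × 1.139740 = 576.6395
Market ₹583.92 > fair 576.6395: forward overpriced → cash-and-carry (borrow at r, buy the stock and collect the dividends, short the forward).
Profit at T = |F_mkt − F*| = |583.92 − 576.6395| = ₹7.28 per share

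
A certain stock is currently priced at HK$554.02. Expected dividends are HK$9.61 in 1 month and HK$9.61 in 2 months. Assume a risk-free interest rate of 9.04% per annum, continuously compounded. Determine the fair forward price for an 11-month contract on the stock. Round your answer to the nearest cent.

PV(dividends) I = 9.61·e^(−0.0904·1/12) + 9.61·e^(−0.0904·2/12)
I = 9.5379 + 9.4663 = 19.0042
F = (S − I)·e^(rT) = (554.02 − 19.0042) · e^(0.0904·11/12)
= 535.0158 · e^0.082867 = 535.0158 × 1.086397 = HK$581.24

HK$581.24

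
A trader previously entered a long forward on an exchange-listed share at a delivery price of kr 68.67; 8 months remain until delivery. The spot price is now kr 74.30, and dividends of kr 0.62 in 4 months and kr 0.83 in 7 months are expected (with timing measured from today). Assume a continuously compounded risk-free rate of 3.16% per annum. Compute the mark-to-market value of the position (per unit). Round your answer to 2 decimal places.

kr 5.63

PV(remaining dividends) I = 0.62·e^(−0.0316·4/12) + 0.83·e^(−0.0316·7/12) = 1.4283
Current forward F = (S − I)·e^(rT) = (74.30 − 1.4283)·e^(0.0316·8/12) = 72.8717 × 1.021290 = 74.4231
Value (long) = (F − K)·e^(−rT) = (74.4231 − 68.67) × 0.979154 = 5.6332
Value = kr 5.63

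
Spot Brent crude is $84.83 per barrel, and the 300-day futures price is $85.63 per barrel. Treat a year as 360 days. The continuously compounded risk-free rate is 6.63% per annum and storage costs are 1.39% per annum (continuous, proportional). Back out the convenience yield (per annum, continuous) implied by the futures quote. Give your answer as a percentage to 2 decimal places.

6.89%

F = S·e^((r+u−y)T) ⇒ (r+u−y) = ln(F/S)/T
ln(85.63/84.83) = 0.009386; /T ⇒ 0.011263
y = r + u − ln(F/S)/T = 0.0663 + 0.0139 − 0.011263 = 0.068937
y = 6.89%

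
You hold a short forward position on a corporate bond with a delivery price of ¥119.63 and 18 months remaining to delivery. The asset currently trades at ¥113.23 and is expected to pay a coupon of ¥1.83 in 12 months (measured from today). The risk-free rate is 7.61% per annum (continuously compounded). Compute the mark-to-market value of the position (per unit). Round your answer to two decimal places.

PV(remaining coupons) I = 1.83·e^(−0.0761·12/12) = 1.6959
Current forward F = (S − I)·e^(rT) = (113.23 − 1.6959)·e^(0.0761·18/12) = 111.5341 × 1.120920 = 125.0208
Value (long) = (F − K)·e^(−rT) = (125.0208 − 119.63) × 0.892124 = 4.8093
Short position value = −(long value) = -¥4.81

-¥4.81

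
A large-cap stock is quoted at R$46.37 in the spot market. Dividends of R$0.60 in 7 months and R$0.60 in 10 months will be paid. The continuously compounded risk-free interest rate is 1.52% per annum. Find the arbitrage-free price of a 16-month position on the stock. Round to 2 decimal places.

R$46.11

PV(dividends) I = 0.60·e^(−0.0152·7/12) + 0.60·e^(−0.0152·10/12)
I = 0.5947 + 0.5924 = 1.1871
F = (S − I)·e^(rT) = (46.37 − 1.1871) · e^(0.0152·16/12)
= 45.1829 · e^0.020267 = 45.1829 × 1.020474 = R$46.11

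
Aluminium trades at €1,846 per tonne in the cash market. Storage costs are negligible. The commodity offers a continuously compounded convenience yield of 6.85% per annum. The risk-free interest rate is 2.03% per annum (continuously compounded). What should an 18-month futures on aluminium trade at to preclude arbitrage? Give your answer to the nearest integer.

€1,717 per tonne

Net carry = r + u − y = 0.0203 + 0.0000 − 0.0685 = -0.0482
F = S·e^((r+u−y)T) = 1846 · e^(-0.0482 × 18/12) = 1846 · e^-0.072300
= 1846 × 0.930252 = €1,717 per tonne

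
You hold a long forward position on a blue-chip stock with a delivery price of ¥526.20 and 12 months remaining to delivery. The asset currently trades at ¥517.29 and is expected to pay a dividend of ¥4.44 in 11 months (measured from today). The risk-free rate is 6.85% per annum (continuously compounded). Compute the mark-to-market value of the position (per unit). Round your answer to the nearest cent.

PV(remaining dividends) I = 4.44·e^(−0.0685·11/12) = 4.1698
Current forward F = (S − I)·e^(rT) = (517.29 − 4.1698)·e^(0.0685·12/12) = 513.1202 × 1.070901 = 549.5009
Value (long) = (F − K)·e^(−rT) = (549.5009 − 526.20) × 0.933793 = 21.7582
Value = ¥21.76

¥21.76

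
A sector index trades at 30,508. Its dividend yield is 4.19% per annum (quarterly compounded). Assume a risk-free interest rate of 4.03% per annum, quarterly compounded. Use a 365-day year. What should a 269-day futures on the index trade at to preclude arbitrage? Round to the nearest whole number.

F = S · (1+r/4)^(4T) / (1+q/4)^(4T)
= 30508 × 1.029993 / 1.031196 = 30508 × 0.998833
F = 30,472

30,472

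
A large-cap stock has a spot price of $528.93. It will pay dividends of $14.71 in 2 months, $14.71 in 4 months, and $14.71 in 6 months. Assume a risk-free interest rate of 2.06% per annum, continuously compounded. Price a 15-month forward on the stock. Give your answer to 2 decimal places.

$497.76

PV(dividends) I = 14.71·e^(−0.0206·2/12) + 14.71·e^(−0.0206·4/12) + 14.71·e^(−0.0206·6/12)
I = 14.6596 + 14.6093 + 14.5593 = 43.8282
F = (S − I)·e^(rT) = (528.93 − 43.8282) · e^(0.0206·15/12)
= 485.1018 · e^0.025750 = 485.1018 × 1.026084 = $497.76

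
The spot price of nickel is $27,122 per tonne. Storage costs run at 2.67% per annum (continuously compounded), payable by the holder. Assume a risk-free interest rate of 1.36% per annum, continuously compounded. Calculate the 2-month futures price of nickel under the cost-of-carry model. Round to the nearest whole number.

Net carry = r + u − y = 0.0136 + 0.0267 − 0.0000 = 0.0403
F = S·e^((r+u−y)T) = 27122 · e^(0.0403 × 2/12) = 27122 · e^0.006717
= 27122 × 1.006740 = $27,305 per tonne

$27,305 per tonne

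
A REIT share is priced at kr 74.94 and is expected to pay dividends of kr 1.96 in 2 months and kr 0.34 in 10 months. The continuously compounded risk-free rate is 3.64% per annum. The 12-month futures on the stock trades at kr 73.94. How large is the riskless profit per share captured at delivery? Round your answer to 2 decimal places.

kr 1.42 per share

PV(dividends) I = 1.96·e^(−0.0364·2/12) + 0.34·e^(−0.0364·10/12) = 2.2780
Fair futures F* = (S − I)·e^(rT) = (74.94 − 2.2780)·e^0.036400 = 72.6620 × 1.037071 = 75.3557
Market kr 73.94 < fair 75.3557: forward underpriced → reverse cash-and-carry (short the stock, invest proceeds at r, pay the dividends, go long the forward).
Profit at T = |F_mkt − F*| = |73.94 − 75.3557| = kr 1.42 per share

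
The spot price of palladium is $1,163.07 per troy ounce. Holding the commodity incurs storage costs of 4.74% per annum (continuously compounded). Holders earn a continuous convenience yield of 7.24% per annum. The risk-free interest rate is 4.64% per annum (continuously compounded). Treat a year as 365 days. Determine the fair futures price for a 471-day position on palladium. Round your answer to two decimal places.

Net carry = r + u − y = 0.0464 + 0.0474 − 0.0724 = 0.0214
F = S·e^((r+u−y)T) = 1163.07 · e^(0.0214 × 471/365) = 1163.07 · e^0.02761479
= 1163.07 × 1.02799961 = $1,195.64 per troy ounce

$1,195.64 per troy ounce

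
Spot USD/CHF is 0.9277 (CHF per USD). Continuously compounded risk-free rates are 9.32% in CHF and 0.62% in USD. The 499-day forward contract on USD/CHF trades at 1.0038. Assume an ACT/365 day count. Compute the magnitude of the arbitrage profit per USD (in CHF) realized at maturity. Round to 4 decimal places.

0.0411 per USD (in CHF)

Fair forward: F* = S·e^(carry·T), with carry = (r_CHF − r_USD) = 0.0932 − 0.0062 = 0.0870
F* = 0.9277 · e^(0.0870 × 499/365) = 0.9277 · e^0.118940 = 0.9277 × 1.126302 = 1.0449
Market 1.0038 < fair 1.0449: forward underpriced → reverse cash-and-carry (short spot, go long the forward).
At maturity, profit = |F_mkt − F*| = |1.0038 − 1.0449| = 0.0411 per USD (in CHF)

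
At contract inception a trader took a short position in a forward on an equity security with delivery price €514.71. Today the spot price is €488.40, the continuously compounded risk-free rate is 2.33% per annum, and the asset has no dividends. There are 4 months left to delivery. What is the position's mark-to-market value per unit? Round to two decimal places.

€22.33

Current fair forward for the remaining 4 months: F = S·e^(r·T), r = 0.0233
F = 488.40 · e^(0.0233 × 4/12) = 488.40 × 1.007797 = 492.2081
Value of long forward = (F − K)·e^(−rT) = (492.2081 − 514.71) · e^(−0.0233·4/12)
= -22.5019 × 0.992263 = -22.33
Short position value = −(long value) = €22.33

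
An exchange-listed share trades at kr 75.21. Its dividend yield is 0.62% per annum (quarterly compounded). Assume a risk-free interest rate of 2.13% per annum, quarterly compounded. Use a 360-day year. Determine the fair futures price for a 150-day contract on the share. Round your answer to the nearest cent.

kr 75.68

F = S · (1+r/4)^(4T) / (1+q/4)^(4T)
= 75.21 × 1.008891 / 1.002585 = 75.21 × 1.006290
F = kr 75.68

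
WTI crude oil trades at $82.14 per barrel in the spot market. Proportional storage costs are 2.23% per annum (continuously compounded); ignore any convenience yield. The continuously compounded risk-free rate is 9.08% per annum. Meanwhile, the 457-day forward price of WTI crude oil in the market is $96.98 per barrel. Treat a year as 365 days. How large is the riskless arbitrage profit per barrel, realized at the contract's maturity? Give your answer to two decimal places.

Fair forward: F* = S·e^(carry·T), with carry = (r + u) = 0.0908 + 0.0223 = 0.1131
F* = 82.14 · e^(0.1131 × 457/365) = 82.14 · e^0.141607 = 82.14 × 1.152124 = $94.6355
Market $96.98 > fair $94.6355: forward overpriced → cash-and-carry (buy spot, short the forward).
At maturity, profit = |F_mkt − F*| = |96.98 − 94.6355| = $2.34 per barrel

$2.34 per barrel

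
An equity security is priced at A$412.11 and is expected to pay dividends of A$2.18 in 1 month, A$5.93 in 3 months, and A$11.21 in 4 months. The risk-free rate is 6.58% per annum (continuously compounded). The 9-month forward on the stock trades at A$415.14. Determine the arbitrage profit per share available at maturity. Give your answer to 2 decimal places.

PV(dividends) I = 2.18·e^(−0.0658·1/12) + 5.93·e^(−0.0658·3/12) + 11.21·e^(−0.0658·4/12) = 18.9681
Fair forward F* = (S − I)·e^(rT) = (412.11 − 18.9681)·e^0.049350 = 393.1419 × 1.050588 = 413.0302
Market A$415.14 > fair 413.0302: forward overpriced → cash-and-carry (borrow at r, buy the stock and collect the dividends, short the forward).
Profit at T = |F_mkt − F*| = |415.14 − 413.0302| = A$2.11 per share

A$2.11 per share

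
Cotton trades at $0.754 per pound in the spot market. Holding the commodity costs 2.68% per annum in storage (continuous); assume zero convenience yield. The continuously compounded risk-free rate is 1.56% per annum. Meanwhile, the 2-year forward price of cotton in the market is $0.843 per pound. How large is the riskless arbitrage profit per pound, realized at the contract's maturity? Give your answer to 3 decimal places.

Fair forward: F* = S·e^(carry·T), with carry = (r + u) = 0.0156 + 0.0268 = 0.0424
F* = 0.754 · e^(0.0424 × 2) = 0.754 · e^0.084800 = 0.754 × 1.088499 = $0.8207
Market $0.843 > fair $0.8207: forward overpriced → cash-and-carry (buy spot, short the forward).
At maturity, profit = |F_mkt − F*| = |0.843 − 0.8207| = $0.022 per pound

$0.022 per pound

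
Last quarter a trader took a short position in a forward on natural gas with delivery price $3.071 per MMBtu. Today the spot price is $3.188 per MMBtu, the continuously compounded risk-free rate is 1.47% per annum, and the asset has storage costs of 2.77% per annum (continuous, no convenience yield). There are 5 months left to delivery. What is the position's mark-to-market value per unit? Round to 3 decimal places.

Current fair forward for the remaining 5 months: F = S·e^((r + u)·T), (r + u) = 0.0147 + 0.0277 = 0.0424
F = 3.188 · e^(0.0424 × 5/12) = 3.188 × 1.017824 = 3.2448
Value of long forward = (F − K)·e^(−rT) = (3.2448 − 3.071) · e^(−0.0147·5/12)
= 0.1738 × 0.993894 = 0.173
Short position value = −(long value) = -$0.173

-$0.173 per MMBtu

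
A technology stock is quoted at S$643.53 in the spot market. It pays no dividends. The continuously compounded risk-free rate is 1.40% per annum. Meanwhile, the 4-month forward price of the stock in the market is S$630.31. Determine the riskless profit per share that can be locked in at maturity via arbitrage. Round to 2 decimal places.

S$16.23 per share

Fair forward: F* = S·e^(carry·T), with carry = r = 0.0140
F* = 643.53 · e^(0.0140 × 4/12) = 643.53 · e^0.004667 = 643.53 × 1.004678 = S$646.5404
Market S$630.31 < fair S$646.5404: forward underpriced → reverse cash-and-carry (short spot, go long the forward).
At maturity, profit = |F_mkt − F*| = |630.31 − 646.5404| = S$16.23 per share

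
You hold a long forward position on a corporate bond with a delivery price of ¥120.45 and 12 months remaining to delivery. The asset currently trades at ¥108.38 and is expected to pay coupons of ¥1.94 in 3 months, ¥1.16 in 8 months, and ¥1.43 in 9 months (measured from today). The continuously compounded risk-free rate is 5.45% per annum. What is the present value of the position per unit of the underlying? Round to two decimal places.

-¥10.09

PV(remaining coupons) I = 1.94·e^(−0.0545·3/12) + 1.16·e^(−0.0545·8/12) + 1.43·e^(−0.0545·9/12) = 4.4051
Current forward F = (S − I)·e^(rT) = (108.38 − 4.4051)·e^(0.0545·12/12) = 103.9749 × 1.056012 = 109.7987
Value (long) = (F − K)·e^(−rT) = (109.7987 − 120.45) × 0.946959 = -10.0863
Value = -¥10.09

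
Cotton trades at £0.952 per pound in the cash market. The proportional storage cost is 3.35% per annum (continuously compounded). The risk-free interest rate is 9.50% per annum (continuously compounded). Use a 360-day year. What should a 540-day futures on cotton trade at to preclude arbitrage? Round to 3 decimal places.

Net carry = r + u − y = 0.0950 + 0.0335 − 0.0000 = 0.1285
F = S·e^((r+u−y)T) = 0.952 · e^(0.1285 × 540/360) = 0.952 · e^0.192750
= 0.952 × 1.212580 = £1.154 per pound

£1.154 per pound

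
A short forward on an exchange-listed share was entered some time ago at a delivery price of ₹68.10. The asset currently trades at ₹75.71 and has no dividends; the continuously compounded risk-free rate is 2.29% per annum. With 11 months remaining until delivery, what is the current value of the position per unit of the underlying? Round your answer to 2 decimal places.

-₹9.02

Current fair forward for the remaining 11 months: F = S·e^(r·T), r = 0.0229
F = 75.71 · e^(0.0229 × 11/12) = 75.71 × 1.021214 = 77.3161
Value of long forward = (F − K)·e^(−rT) = (77.3161 − 68.10) · e^(−0.0229·11/12)
= 9.2161 × 0.979227 = 9.02
Short position value = −(long value) = -₹9.02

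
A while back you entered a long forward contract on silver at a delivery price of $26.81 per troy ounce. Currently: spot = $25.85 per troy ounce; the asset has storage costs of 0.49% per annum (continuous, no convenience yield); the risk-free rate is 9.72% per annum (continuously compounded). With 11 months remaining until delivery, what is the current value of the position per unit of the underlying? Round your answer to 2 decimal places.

Current fair forward for the remaining 11 months: F = S·e^((r + u)·T), (r + u) = 0.0972 + 0.0049 = 0.1021
F = 25.85 · e^(0.1021 × 11/12) = 25.85 × 1.098111 = 28.3862
Value of long forward = (F − K)·e^(−rT) = (28.3862 − 26.81) · e^(−0.0972·11/12)
= 1.5762 × 0.914754 = 1.44

$1.44 per troy ounce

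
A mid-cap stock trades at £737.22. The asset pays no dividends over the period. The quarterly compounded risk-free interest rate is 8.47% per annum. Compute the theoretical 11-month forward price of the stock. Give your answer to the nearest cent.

F = S · (1+r/4)^(4T)
= 737.22 × 1.079860
F = £796.09

£796.09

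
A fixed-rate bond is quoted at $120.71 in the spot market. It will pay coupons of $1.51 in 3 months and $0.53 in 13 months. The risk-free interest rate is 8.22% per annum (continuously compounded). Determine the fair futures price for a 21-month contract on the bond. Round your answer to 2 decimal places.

PV(coupons) I = 1.51·e^(−0.0822·3/12) + 0.53·e^(−0.0822·13/12)
I = 1.4793 + 0.4848 = 1.9641
F = (S − I)·e^(rT) = (120.71 − 1.9641) · e^(0.0822·21/12)
= 118.7459 · e^0.143850 = 118.7459 × 1.154711 = $137.12

$137.12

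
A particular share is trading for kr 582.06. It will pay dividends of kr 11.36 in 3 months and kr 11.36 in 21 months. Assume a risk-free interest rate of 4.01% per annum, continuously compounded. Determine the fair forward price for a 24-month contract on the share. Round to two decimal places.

kr 607.00

PV(dividends) I = 11.36·e^(−0.0401·3/12) + 11.36·e^(−0.0401·21/12)
I = 11.2467 + 10.5901 = 21.8368
F = (S − I)·e^(rT) = (582.06 − 21.8368) · e^(0.0401·24/12)
= 560.2232 · e^0.080200 = 560.2232 × 1.083504 = kr 607.00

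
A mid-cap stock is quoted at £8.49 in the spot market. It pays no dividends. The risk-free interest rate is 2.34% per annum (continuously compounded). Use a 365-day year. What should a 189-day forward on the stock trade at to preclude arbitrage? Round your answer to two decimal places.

F = S·e^(rT) = 8.49 · e^(0.0234 × 189/365)
= 8.49 · e^0.012117 = 8.49 × 1.012191
F = £8.59

£8.59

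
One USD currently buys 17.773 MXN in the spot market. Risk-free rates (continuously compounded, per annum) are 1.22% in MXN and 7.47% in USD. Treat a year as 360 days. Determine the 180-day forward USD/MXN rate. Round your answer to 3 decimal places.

17.226

F = S·e^((r_MXN − r_USD)T) = 17.773 · e^((0.0122 − 0.0747) × 180/360)
= 17.773 · e^-0.031250 = 17.773 × 0.969233
F = 17.226 MXN per USD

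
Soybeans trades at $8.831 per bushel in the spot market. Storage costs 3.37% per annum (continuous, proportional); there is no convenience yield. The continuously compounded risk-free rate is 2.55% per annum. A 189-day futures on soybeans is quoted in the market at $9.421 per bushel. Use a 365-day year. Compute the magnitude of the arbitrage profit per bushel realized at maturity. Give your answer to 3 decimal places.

$0.315 per bushel

Fair futures: F* = S·e^(carry·T), with carry = (r + u) = 0.0255 + 0.0337 = 0.0592
F* = 8.831 · e^(0.0592 × 189/365) = 8.831 · e^0.030654 = 8.831 × 1.031129 = $9.1059
Market $9.421 > fair $9.1059: forward overpriced → cash-and-carry (buy spot, short the forward).
At maturity, profit = |F_mkt − F*| = |9.421 − 9.1059| = $0.315 per bushel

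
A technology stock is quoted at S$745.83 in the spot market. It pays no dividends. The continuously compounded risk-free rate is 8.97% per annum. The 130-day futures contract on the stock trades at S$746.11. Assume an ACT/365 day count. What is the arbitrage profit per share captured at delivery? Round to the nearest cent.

Fair futures: F* = S·e^(carry·T), with carry = r = 0.0897
F* = 745.83 · e^(0.0897 × 130/365) = 745.83 · e^0.031948 = 745.83 × 1.032464 = S$770.0426
Market S$746.11 < fair S$770.0426: forward underpriced → reverse cash-and-carry (short spot, go long the forward).
At maturity, profit = |F_mkt − F*| = |746.11 − 770.0426| = S$23.93 per share

S$23.93 per share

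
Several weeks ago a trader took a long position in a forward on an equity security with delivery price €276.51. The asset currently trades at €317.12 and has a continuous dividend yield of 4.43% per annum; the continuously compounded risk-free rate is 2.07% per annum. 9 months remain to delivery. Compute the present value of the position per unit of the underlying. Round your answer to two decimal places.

€34.51

Current fair forward for the remaining 9 months: F = S·e^((r − q)·T), (r − q) = 0.0207 − 0.0443 = -0.0236
F = 317.12 · e^(-0.0236 × 9/12) = 317.12 × 0.982456 = 311.5564
Value of long forward = (F − K)·e^(−rT) = (311.5564 − 276.51) · e^(−0.0207·9/12)
= 35.0464 × 0.984595 = 34.51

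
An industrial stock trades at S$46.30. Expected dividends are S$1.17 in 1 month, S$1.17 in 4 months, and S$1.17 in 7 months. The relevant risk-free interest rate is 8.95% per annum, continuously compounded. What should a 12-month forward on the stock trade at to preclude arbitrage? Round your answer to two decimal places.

S$46.91

PV(dividends) I = 1.17·e^(−0.0895·1/12) + 1.17·e^(−0.0895·4/12) + 1.17·e^(−0.0895·7/12)
I = 1.1613 + 1.1356 + 1.1105 = 3.4074
F = (S − I)·e^(rT) = (46.30 − 3.4074) · e^(0.0895·12/12)
= 42.8926 · e^0.089500 = 42.8926 × 1.093627 = S$46.91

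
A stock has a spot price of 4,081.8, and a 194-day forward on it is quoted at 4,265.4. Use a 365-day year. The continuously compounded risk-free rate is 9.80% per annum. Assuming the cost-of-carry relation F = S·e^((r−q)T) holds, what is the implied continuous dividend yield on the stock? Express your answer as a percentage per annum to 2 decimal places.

From F = S·e^((r−q)T): (r − q) = ln(F/S)/T
ln(4265.4/4081.8) = ln(1.044980) = 0.043998
(r − q) = 0.043998 / (194/365) = 0.082780
q = r − ln(F/S)/T = 0.0980 − 0.082780 = 0.015220
q = 1.52%

1.52%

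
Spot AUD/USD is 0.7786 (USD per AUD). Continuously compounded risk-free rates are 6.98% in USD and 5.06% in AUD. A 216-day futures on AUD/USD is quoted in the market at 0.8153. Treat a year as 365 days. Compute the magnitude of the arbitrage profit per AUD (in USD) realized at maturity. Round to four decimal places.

Fair futures: F* = S·e^(carry·T), with carry = (r_USD − r_AUD) = 0.0698 − 0.0506 = 0.0192
F* = 0.7786 · e^(0.0192 × 216/365) = 0.7786 · e^0.011362 = 0.7786 × 1.011427 = 0.7875
Market 0.8153 > fair 0.7875: forward overpriced → cash-and-carry (buy spot, short the forward).
At maturity, profit = |F_mkt − F*| = |0.8153 − 0.7875| = 0.0278 per AUD (in USD)

0.0278 per AUD (in USD)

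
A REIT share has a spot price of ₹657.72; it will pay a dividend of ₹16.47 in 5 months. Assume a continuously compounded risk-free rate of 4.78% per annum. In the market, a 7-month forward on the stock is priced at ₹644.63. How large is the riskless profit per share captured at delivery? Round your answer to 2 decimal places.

₹15.09 per share

PV(dividends) I = 16.47·e^(−0.0478·5/12) = 16.1452
Fair forward F* = (S − I)·e^(rT) = (657.72 − 16.1452)·e^0.027883 = 641.5748 × 1.028275 = 659.7153
Market ₹644.63 < fair 659.7153: forward underpriced → reverse cash-and-carry (short the stock, invest proceeds at r, pay the dividends, go long the forward).
Profit at T = |F_mkt − F*| = |644.63 − 659.7153| = ₹15.09 per share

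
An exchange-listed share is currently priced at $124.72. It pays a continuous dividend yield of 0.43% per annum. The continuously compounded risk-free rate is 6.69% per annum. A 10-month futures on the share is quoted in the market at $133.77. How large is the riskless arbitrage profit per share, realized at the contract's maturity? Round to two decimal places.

$2.37 per share

Fair futures: F* = S·e^(carry·T), with carry = (r − q) = 0.0669 − 0.0043 = 0.0626
F* = 124.72 · e^(0.0626 × 10/12) = 124.72 · e^0.052167 = 124.72 × 1.053552 = $131.3990
Market $133.77 > fair $131.3990: forward overpriced → cash-and-carry (buy spot, short the forward).
At maturity, profit = |F_mkt − F*| = |133.77 − 131.3990| = $2.37 per share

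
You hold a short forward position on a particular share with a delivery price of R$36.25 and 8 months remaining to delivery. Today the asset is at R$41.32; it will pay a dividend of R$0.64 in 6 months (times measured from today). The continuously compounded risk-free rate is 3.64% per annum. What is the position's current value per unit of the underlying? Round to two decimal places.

PV(remaining dividends) I = 0.64·e^(−0.0364·6/12) = 0.6285
Current forward F = (S − I)·e^(rT) = (41.32 − 0.6285)·e^(0.0364·8/12) = 40.6915 × 1.024563 = 41.6910
Value (long) = (F − K)·e^(−rT) = (41.6910 − 36.25) × 0.976025 = 5.3106
Short position value = −(long value) = -R$5.31

-R$5.31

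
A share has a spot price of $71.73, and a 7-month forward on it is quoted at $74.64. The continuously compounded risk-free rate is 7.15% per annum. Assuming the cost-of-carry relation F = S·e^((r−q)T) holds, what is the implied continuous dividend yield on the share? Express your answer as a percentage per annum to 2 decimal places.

0.33%

From F = S·e^((r−q)T): (r − q) = ln(F/S)/T
ln(74.64/71.73) = ln(1.040569) = 0.039768
(r − q) = 0.039768 / (7/12) = 0.068174
q = r − ln(F/S)/T = 0.0715 − 0.068174 = 0.003326
q = 0.33%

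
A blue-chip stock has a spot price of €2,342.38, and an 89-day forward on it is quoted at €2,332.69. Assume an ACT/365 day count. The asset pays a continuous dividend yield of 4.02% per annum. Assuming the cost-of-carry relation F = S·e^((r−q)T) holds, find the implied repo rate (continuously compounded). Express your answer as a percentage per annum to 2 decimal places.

From F = S·e^((r−q)T): (r − q) = ln(F/S)/T
ln(2332.69/2342.38) = ln(0.995863) = -0.004146
(r − q) = -0.004146 / (89/365) = -0.017003
r = ln(F/S)/T + q = -0.017003 + 0.0402 = 0.023197
r = 2.32%

2.32%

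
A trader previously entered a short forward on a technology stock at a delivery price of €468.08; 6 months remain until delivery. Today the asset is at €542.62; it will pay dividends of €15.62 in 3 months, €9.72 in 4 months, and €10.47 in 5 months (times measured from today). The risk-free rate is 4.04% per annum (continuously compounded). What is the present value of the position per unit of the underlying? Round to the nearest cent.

-€48.55

PV(remaining dividends) I = 15.62·e^(−0.0404·3/12) + 9.72·e^(−0.0404·4/12) + 10.47·e^(−0.0404·5/12) = 35.3482
Current forward F = (S − I)·e^(rT) = (542.62 − 35.3482)·e^(0.0404·6/12) = 507.2718 × 1.020405 = 517.6227
Value (long) = (F − K)·e^(−rT) = (517.6227 − 468.08) × 0.980003 = 48.5520
Short position value = −(long value) = -€48.55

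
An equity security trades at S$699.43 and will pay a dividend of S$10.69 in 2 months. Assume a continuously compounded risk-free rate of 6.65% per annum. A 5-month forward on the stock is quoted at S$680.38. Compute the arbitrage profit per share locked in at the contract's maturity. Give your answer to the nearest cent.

PV(dividends) I = 10.69·e^(−0.0665·2/12) = 10.5722
Fair forward F* = (S − I)·e^(rT) = (699.43 − 10.5722)·e^0.027708 = 688.8578 × 1.028095 = 708.2113
Market S$680.38 < fair 708.2113: forward underpriced → reverse cash-and-carry (short the stock, invest proceeds at r, pay the dividends, go long the forward).
Profit at T = |F_mkt − F*| = |680.38 − 708.2113| = S$27.83 per share

S$27.83 per share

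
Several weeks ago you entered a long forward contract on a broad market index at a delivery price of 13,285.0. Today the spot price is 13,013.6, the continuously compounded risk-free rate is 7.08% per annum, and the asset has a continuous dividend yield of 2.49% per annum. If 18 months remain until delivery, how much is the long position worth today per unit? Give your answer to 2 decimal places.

Current fair forward for the remaining 18 months: F = S·e^((r − q)·T), (r − q) = 0.0708 − 0.0249 = 0.0459
F = 13013.6 · e^(0.0459 × 18/12) = 13013.6 × 1.07127551 = 13941.1510
Value of long forward = (F − K)·e^(−rT) = (13941.1510 − 13285.0) · e^(−0.0708·18/12)
= 656.1510 × 0.89924478 = 590.04

590.04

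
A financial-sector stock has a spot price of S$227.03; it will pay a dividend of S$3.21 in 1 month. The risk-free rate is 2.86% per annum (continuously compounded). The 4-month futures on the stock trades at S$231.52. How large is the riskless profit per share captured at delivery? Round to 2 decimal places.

S$5.55 per share

PV(dividends) I = 3.21·e^(−0.0286·1/12) = 3.2024
Fair futures F* = (S − I)·e^(rT) = (227.03 − 3.2024)·e^0.009533 = 223.8276 × 1.009579 = 225.9716
Market S$231.52 > fair 225.9716: forward overpriced → cash-and-carry (borrow at r, buy the stock and collect the dividends, short the forward).
Profit at T = |F_mkt − F*| = |231.52 − 225.9716| = S$5.55 per share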